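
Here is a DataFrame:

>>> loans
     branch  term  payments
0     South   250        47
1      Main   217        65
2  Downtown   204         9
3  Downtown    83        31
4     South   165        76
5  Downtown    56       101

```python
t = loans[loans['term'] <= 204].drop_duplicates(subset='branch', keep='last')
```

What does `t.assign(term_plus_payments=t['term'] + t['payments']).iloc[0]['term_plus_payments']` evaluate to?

filter rows where term <= 204:
     branch  term  payments
2  Downtown   204         9
3  Downtown    83        31
4     South   165        76
5  Downtown    56       101
drop duplicate branch (keep=last):
     branch  term  payments
4     South   165        76
5  Downtown    56       101
add column term_plus_payments = t['term'] + t['payments']:
     branch  term  payments  term_plus_payments
4     South   165        76                 241
5  Downtown    56       101                 157
Taking the value at position 0, column 'term_plus_payments' gives 241.

241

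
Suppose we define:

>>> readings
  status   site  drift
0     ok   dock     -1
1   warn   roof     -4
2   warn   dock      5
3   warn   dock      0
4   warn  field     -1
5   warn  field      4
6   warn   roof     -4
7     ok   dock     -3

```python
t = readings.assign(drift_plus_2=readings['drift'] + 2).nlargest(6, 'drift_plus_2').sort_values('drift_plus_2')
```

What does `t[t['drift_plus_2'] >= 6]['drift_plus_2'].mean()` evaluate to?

add column drift_plus_2 = readings['drift'] + 2:
  status   site  drift  drift_plus_2
0     ok   dock     -1             1
1   warn   roof     -4            -2
2   warn   dock      5             7
3   warn   dock      0             2
4   warn  field     -1             1
5   warn  field      4             6
6   warn   roof     -4            -2
7     ok   dock     -3            -1
take 6 rows with largest drift_plus_2:
  status   site  drift  drift_plus_2
2   warn   dock      5             7
5   warn  field      4             6
3   warn   dock      0             2
0     ok   dock     -1             1
4   warn  field     -1             1
7     ok   dock     -3            -1
sort by drift_plus_2:
  status   site  drift  drift_plus_2
7     ok   dock     -3            -1
0     ok   dock     -1             1
4   warn  field     -1             1
3   warn   dock      0             2
5   warn  field      4             6
2   warn   dock      5             7
filter rows where drift_plus_2 >= 6:
  status   site  drift  drift_plus_2
5   warn  field      4             6
2   warn   dock      5             7
Hence 6.5.

6.5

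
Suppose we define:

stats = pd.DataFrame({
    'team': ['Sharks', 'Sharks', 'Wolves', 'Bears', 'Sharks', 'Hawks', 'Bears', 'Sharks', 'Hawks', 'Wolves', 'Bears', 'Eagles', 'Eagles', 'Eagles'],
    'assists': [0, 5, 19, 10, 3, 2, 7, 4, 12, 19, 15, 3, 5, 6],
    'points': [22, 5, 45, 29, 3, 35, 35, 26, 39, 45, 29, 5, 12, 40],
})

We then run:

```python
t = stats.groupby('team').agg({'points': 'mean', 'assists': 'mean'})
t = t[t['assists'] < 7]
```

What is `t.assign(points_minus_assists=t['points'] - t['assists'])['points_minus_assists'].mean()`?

group by team: mean(points), mean(assists):
        points    assists
team                     
Bears     31.0  10.666667
Eagles    19.0   4.666667
Hawks     37.0   7.000000
Sharks    14.0   3.000000
Wolves    45.0  19.000000
filter rows where assists < 7:
        points   assists
team                    
Eagles    19.0  4.666667
Sharks    14.0  3.000000
add column points_minus_assists = t['points'] - t['assists']:
        points   assists  points_minus_assists
team                                          
Eagles    19.0  4.666667             14.333333
Sharks    14.0  3.000000             11.000000
Finally, mean of column 'points_minus_assists' = 12.6666666667.

12.6666666667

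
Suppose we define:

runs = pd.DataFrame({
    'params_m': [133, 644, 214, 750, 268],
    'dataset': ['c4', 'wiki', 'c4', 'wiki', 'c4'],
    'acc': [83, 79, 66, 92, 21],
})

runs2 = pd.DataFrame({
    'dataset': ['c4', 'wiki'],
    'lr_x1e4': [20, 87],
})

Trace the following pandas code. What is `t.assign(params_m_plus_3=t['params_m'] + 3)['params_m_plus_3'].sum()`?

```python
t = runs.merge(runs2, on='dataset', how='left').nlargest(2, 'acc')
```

merge on 'dataset' (how='left') → 5 rows:
   params_m dataset  acc  lr_x1e4
0       133      c4   83       20
1       644    wiki   79       87
2       214      c4   66       20
3       750    wiki   92       87
4       268      c4   21       20
take 2 rows with largest acc:
   params_m dataset  acc  lr_x1e4
3       750    wiki   92       87
0       133      c4   83       20
add column params_m_plus_3 = t['params_m'] + 3:
   params_m dataset  acc  lr_x1e4  params_m_plus_3
3       750    wiki   92       87              753
0       133      c4   83       20              136
Finally, sum of column 'params_m_plus_3' = 889.

889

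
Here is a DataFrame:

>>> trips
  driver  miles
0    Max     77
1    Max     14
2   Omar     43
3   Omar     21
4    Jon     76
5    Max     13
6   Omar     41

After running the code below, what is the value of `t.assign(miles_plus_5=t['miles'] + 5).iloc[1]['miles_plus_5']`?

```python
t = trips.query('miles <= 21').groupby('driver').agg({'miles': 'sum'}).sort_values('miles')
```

filter rows where miles <= 21:
  driver  miles
1    Max     14
3   Omar     21
5    Max     13
group by driver, sum of miles:
        miles
driver       
Max        27
Omar       21
sort by miles:
        miles
driver       
Omar       21
Max        27
add column miles_plus_5 = t['miles'] + 5:
        miles  miles_plus_5
driver                     
Omar       21            26
Max        27            32
So iloc[1]['miles_plus_5'] = 32.

32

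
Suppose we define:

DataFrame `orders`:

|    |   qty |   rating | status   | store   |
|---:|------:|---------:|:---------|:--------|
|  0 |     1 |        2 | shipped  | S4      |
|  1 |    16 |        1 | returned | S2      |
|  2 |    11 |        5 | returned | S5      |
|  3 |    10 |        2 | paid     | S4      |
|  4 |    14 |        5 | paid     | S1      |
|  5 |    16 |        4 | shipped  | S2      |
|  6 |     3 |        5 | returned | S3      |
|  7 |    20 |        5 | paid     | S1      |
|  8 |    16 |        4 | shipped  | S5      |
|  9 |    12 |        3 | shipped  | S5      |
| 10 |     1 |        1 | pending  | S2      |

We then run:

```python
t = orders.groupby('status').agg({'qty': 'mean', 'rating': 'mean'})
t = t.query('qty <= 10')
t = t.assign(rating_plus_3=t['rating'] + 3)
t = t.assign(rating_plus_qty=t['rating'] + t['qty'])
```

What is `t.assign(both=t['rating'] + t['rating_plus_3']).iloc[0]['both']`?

5.0

group by status: mean(qty), mean(rating):
                qty    rating
status                       
paid      14.666667  4.000000
pending    1.000000  1.000000
returned  10.000000  3.666667
shipped   11.250000  3.250000
filter rows where qty <= 10:
           qty    rating
status                  
pending    1.0  1.000000
returned  10.0  3.666667
add column rating_plus_3 = t['rating'] + 3:
           qty    rating  rating_plus_3
status                                 
pending    1.0  1.000000       4.000000
returned  10.0  3.666667       6.666667
add column rating_plus_qty = t['rating'] + t['qty']:
           qty    rating  rating_plus_3  rating_plus_qty
status                                                  
pending    1.0  1.000000       4.000000         2.000000
returned  10.0  3.666667       6.666667        13.666667
add column both = t['rating'] + t['rating_plus_3']:
           qty    rating  rating_plus_3  rating_plus_qty       both
status                                                             
pending    1.0  1.000000       4.000000         2.000000   5.000000
returned  10.0  3.666667       6.666667        13.666667  10.333333
Taking the value at position 0, column 'both' gives 5.0.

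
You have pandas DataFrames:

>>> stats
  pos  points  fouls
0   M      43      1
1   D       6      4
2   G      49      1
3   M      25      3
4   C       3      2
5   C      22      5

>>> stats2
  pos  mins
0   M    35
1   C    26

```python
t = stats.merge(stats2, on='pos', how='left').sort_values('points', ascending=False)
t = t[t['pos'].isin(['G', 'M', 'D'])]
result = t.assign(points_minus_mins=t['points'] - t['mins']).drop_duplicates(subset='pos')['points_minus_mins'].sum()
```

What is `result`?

8.0

merge on 'pos' (how='left') → 6 rows:
  pos  points  fouls  mins
0   M      43      1  35.0
1   D       6      4   NaN
2   G      49      1   NaN
3   M      25      3  35.0
4   C       3      2  26.0
5   C      22      5  26.0
sort by points descending:
  pos  points  fouls  mins
2   G      49      1   NaN
0   M      43      1  35.0
3   M      25      3  35.0
5   C      22      5  26.0
1   D       6      4   NaN
4   C       3      2  26.0
filter rows where pos in ['G', 'M', 'D']:
  pos  points  fouls  mins
2   G      49      1   NaN
0   M      43      1  35.0
3   M      25      3  35.0
1   D       6      4   NaN
add column points_minus_mins = t['points'] - t['mins']:
  pos  points  fouls  mins  points_minus_mins
2   G      49      1   NaN                NaN
0   M      43      1  35.0                8.0
3   M      25      3  35.0              -10.0
1   D       6      4   NaN                NaN
drop duplicate pos (keep=first):
  pos  points  fouls  mins  points_minus_mins
2   G      49      1   NaN                NaN
0   M      43      1  35.0                8.0
1   D       6      4   NaN                NaN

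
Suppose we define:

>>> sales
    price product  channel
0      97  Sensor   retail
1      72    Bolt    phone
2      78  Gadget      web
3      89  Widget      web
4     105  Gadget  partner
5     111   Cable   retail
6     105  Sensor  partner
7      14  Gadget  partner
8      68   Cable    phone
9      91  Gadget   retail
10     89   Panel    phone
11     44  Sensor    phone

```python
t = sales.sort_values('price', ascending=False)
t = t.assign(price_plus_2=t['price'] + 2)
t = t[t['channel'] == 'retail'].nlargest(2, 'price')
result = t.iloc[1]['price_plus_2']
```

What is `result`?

99

sort by price descending:
    price product  channel
5     111   Cable   retail
4     105  Gadget  partner
6     105  Sensor  partner
0      97  Sensor   retail
9      91  Gadget   retail
3      89  Widget      web
10     89   Panel    phone
2      78  Gadget      web
1      72    Bolt    phone
8      68   Cable    phone
11     44  Sensor    phone
7      14  Gadget  partner
add column price_plus_2 = t['price'] + 2:
    price product  channel  price_plus_2
5     111   Cable   retail           113
4     105  Gadget  partner           107
6     105  Sensor  partner           107
0      97  Sensor   retail            99
9      91  Gadget   retail            93
3      89  Widget      web            91
10     89   Panel    phone            91
2      78  Gadget      web            80
1      72    Bolt    phone            74
8      68   Cable    phone            70
11     44  Sensor    phone            46
7      14  Gadget  partner            16
filter rows where channel == 'retail':
   price product channel  price_plus_2
5    111   Cable  retail           113
0     97  Sensor  retail            99
9     91  Gadget  retail            93
take 2 rows with largest price:
   price product channel  price_plus_2
5    111   Cable  retail           113
0     97  Sensor  retail            99
Then the value at position 1, column 'price_plus_2': 99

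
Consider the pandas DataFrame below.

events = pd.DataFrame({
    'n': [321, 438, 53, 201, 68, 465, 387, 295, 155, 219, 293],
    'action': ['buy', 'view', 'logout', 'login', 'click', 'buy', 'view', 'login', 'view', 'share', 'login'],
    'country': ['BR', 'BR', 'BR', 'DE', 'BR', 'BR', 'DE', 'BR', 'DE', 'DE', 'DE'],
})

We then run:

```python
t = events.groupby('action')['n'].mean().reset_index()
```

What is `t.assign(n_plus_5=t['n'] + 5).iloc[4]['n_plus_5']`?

group by action, mean of n:
action
buy       393.000000
click      68.000000
login     263.000000
logout     53.000000
share     219.000000
view      326.666667
Name: n, dtype: float64
reset_index():
   action           n
0     buy  393.000000
1   click   68.000000
2   login  263.000000
3  logout   53.000000
4   share  219.000000
5    view  326.666667
add column n_plus_5 = t['n'] + 5:
   action           n    n_plus_5
0     buy  393.000000  398.000000
1   click   68.000000   73.000000
2   login  263.000000  268.000000
3  logout   53.000000   58.000000
4   share  219.000000  224.000000
5    view  326.666667  331.666667
Finally, value at position 4, column 'n_plus_5' = 224.0.

224.0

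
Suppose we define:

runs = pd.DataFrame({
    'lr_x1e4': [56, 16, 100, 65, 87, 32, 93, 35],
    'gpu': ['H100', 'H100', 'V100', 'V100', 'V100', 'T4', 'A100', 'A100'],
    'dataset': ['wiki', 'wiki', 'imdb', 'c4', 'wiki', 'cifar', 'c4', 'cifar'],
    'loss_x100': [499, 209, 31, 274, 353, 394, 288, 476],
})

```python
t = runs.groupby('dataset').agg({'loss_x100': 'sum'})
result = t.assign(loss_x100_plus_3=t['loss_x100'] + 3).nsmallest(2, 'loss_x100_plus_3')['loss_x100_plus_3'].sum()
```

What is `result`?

group by dataset, sum of loss_x100:
         loss_x100
dataset           
c4             562
cifar          870
imdb            31
wiki          1061
add column loss_x100_plus_3 = t['loss_x100'] + 3:
         loss_x100  loss_x100_plus_3
dataset                             
c4             562               565
cifar          870               873
imdb            31                34
wiki          1061              1064
take 2 rows with smallest loss_x100_plus_3:
         loss_x100  loss_x100_plus_3
dataset                             
imdb            31                34
c4             562               565
Taking the sum of column 'loss_x100_plus_3' gives 599.

599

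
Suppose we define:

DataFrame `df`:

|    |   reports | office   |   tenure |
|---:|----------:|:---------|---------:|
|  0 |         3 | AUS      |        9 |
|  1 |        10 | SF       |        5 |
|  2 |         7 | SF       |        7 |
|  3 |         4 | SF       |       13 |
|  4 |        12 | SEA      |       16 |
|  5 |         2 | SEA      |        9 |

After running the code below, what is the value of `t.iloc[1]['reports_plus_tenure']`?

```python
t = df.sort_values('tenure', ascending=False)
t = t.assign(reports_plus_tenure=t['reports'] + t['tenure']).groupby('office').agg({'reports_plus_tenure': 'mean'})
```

sort by tenure descending:
   reports office  tenure
4       12    SEA      16
3        4     SF      13
0        3    AUS       9
5        2    SEA       9
2        7     SF       7
1       10     SF       5
add column reports_plus_tenure = t['reports'] + t['tenure']:
   reports office  tenure  reports_plus_tenure
4       12    SEA      16                   28
3        4     SF      13                   17
0        3    AUS       9                   12
5        2    SEA       9                   11
2        7     SF       7                   14
1       10     SF       5                   15
group by office, mean of reports_plus_tenure:
        reports_plus_tenure
office                     
AUS               12.000000
SEA               19.500000
SF                15.333333
Hence 19.5.

19.5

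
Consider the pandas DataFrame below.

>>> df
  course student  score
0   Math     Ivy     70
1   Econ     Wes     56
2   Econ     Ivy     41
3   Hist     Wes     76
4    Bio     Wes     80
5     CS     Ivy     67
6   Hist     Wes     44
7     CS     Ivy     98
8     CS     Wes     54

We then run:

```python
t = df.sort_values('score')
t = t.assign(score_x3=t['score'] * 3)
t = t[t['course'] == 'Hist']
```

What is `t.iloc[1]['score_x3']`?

sort by score:
  course student  score
2   Econ     Ivy     41
6   Hist     Wes     44
8     CS     Wes     54
1   Econ     Wes     56
5     CS     Ivy     67
0   Math     Ivy     70
3   Hist     Wes     76
4    Bio     Wes     80
7     CS     Ivy     98
add column score_x3 = t['score'] * 3:
  course student  score  score_x3
2   Econ     Ivy     41       123
6   Hist     Wes     44       132
8     CS     Wes     54       162
1   Econ     Wes     56       168
5     CS     Ivy     67       201
0   Math     Ivy     70       210
3   Hist     Wes     76       228
4    Bio     Wes     80       240
7     CS     Ivy     98       294
filter rows where course == 'Hist':
  course student  score  score_x3
6   Hist     Wes     44       132
3   Hist     Wes     76       228
Reading off the value at position 1, column 'score_x3', we get 228.

228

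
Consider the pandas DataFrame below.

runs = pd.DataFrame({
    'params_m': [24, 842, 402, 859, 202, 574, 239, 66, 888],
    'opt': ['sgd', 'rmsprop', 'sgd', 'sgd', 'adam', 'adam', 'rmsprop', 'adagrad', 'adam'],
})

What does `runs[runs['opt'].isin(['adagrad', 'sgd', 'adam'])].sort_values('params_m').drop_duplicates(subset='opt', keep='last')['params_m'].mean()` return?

filter rows where opt in ['adagrad', 'sgd', 'adam']:
   params_m      opt
0        24      sgd
2       402      sgd
3       859      sgd
4       202     adam
5       574     adam
7        66  adagrad
8       888     adam
sort by params_m:
   params_m      opt
0        24      sgd
7        66  adagrad
4       202     adam
2       402      sgd
5       574     adam
3       859      sgd
8       888     adam
drop duplicate opt (keep=last):
   params_m      opt
7        66  adagrad
3       859      sgd
8       888     adam

604.333333333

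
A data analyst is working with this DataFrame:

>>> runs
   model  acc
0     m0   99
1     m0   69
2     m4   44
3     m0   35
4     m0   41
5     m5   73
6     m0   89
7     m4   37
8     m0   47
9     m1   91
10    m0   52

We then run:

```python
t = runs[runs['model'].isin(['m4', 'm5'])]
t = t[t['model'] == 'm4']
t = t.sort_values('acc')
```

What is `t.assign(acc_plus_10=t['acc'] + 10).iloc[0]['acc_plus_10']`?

filter rows where model in ['m4', 'm5']:
  model  acc
2    m4   44
5    m5   73
7    m4   37
filter rows where model == 'm4':
  model  acc
2    m4   44
7    m4   37
sort by acc:
  model  acc
7    m4   37
2    m4   44
add column acc_plus_10 = t['acc'] + 10:
  model  acc  acc_plus_10
7    m4   37           47
2    m4   44           54
value at position 0, column 'acc_plus_10' → 47

47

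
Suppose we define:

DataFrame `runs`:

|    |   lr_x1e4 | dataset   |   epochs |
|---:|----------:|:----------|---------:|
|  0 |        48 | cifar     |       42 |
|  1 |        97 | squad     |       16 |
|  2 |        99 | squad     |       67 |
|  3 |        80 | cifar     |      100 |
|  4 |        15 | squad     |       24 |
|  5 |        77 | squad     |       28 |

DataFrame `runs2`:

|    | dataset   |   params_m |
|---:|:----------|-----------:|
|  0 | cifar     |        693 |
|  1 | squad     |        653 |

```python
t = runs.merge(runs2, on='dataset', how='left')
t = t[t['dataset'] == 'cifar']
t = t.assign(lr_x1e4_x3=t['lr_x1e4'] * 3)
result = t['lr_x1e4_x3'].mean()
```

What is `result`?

merge on 'dataset' (how='left') → 6 rows:
   lr_x1e4 dataset  epochs  params_m
0       48   cifar      42       693
1       97   squad      16       653
2       99   squad      67       653
3       80   cifar     100       693
4       15   squad      24       653
5       77   squad      28       653
filter rows where dataset == 'cifar':
   lr_x1e4 dataset  epochs  params_m
0       48   cifar      42       693
3       80   cifar     100       693
add column lr_x1e4_x3 = t['lr_x1e4'] * 3:
   lr_x1e4 dataset  epochs  params_m  lr_x1e4_x3
0       48   cifar      42       693         144
3       80   cifar     100       693         240
The mean of column 'lr_x1e4_x3' is 192.0.

192.0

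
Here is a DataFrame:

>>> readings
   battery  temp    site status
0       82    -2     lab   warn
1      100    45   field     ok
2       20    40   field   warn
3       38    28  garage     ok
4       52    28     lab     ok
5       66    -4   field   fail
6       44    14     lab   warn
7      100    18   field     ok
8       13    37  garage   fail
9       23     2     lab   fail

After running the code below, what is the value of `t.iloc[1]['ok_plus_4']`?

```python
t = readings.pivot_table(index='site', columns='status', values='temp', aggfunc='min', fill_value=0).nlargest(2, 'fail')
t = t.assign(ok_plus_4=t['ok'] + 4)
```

32

pivot: rows=site, cols=status, min(temp):
status  fail  ok  warn
site                  
field     -4  18    40
garage    37  28     0
lab        2  28    -2
take 2 rows with largest fail:
status  fail  ok  warn
site                  
garage    37  28     0
lab        2  28    -2
add column ok_plus_4 = t['ok'] + 4:
status  fail  ok  warn  ok_plus_4
site                             
garage    37  28     0         32
lab        2  28    -2         32
Finally, value at position 1, column 'ok_plus_4' = 32.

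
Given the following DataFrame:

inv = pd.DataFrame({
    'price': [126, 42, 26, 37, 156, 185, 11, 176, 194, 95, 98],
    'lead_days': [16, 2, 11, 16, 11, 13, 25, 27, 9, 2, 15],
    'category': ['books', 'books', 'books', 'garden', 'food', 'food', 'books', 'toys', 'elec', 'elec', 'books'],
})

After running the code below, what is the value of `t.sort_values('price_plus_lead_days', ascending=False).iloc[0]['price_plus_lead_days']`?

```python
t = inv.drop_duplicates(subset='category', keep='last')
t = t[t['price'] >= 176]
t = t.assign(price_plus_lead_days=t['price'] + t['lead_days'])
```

drop duplicate category (keep=last):
    price  lead_days category
3      37         16   garden
5     185         13     food
7     176         27     toys
9      95          2     elec
10     98         15    books
filter rows where price >= 176:
   price  lead_days category
5    185         13     food
7    176         27     toys
add column price_plus_lead_days = t['price'] + t['lead_days']:
   price  lead_days category  price_plus_lead_days
5    185         13     food                   198
7    176         27     toys                   203
sort by price_plus_lead_days descending:
   price  lead_days category  price_plus_lead_days
7    176         27     toys                   203
5    185         13     food                   198
The value at position 0, column 'price_plus_lead_days' is 203.

203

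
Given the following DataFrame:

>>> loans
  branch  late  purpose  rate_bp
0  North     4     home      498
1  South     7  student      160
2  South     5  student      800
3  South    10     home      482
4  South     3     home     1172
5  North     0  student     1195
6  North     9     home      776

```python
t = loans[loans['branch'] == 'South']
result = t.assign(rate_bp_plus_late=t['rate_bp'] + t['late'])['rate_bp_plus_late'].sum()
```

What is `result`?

filter rows where branch == 'South':
  branch  late  purpose  rate_bp
1  South     7  student      160
2  South     5  student      800
3  South    10     home      482
4  South     3     home     1172
add column rate_bp_plus_late = t['rate_bp'] + t['late']:
  branch  late  purpose  rate_bp  rate_bp_plus_late
1  South     7  student      160                167
2  South     5  student      800                805
3  South    10     home      482                492
4  South     3     home     1172               1175
Hence 2639.

2639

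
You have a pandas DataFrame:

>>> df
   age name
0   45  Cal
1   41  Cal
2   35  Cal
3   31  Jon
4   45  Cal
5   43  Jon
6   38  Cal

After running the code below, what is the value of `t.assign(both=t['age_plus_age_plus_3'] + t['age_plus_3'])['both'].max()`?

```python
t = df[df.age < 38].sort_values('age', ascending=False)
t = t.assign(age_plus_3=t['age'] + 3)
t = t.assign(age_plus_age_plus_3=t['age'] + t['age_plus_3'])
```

111

filter rows where age < 38:
   age name
2   35  Cal
3   31  Jon
sort by age descending:
   age name
2   35  Cal
3   31  Jon
add column age_plus_3 = t['age'] + 3:
   age name  age_plus_3
2   35  Cal          38
3   31  Jon          34
add column age_plus_age_plus_3 = t['age'] + t['age_plus_3']:
   age name  age_plus_3  age_plus_age_plus_3
2   35  Cal          38                   73
3   31  Jon          34                   65
add column both = t['age_plus_age_plus_3'] + t['age_plus_3']:
   age name  age_plus_3  age_plus_age_plus_3  both
2   35  Cal          38                   73   111
3   31  Jon          34                   65    99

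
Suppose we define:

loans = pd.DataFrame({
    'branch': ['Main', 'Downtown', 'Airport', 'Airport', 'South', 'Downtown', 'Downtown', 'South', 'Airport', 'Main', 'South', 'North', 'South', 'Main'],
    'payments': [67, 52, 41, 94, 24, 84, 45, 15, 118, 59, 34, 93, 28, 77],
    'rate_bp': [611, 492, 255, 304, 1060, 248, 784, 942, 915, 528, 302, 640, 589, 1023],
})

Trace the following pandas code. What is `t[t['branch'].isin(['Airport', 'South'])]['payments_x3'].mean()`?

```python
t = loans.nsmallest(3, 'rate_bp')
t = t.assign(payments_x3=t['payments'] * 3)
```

112.5

take 3 rows with smallest rate_bp:
      branch  payments  rate_bp
5   Downtown        84      248
2    Airport        41      255
10     South        34      302
add column payments_x3 = t['payments'] * 3:
      branch  payments  rate_bp  payments_x3
5   Downtown        84      248          252
2    Airport        41      255          123
10     South        34      302          102
filter rows where branch in ['Airport', 'South']:
     branch  payments  rate_bp  payments_x3
2   Airport        41      255          123
10    South        34      302          102
So mean() = 112.5.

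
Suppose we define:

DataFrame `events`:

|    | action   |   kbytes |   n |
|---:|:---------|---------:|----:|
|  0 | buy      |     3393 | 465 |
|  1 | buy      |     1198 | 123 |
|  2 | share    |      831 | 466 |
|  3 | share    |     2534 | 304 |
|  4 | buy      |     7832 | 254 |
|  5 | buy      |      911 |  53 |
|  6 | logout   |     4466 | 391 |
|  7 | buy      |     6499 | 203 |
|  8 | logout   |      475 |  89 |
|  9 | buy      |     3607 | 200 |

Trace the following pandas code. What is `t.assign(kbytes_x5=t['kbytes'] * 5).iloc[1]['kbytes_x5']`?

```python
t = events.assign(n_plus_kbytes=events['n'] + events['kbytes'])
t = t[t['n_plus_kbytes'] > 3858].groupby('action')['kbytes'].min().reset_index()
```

add column n_plus_kbytes = events['n'] + events['kbytes']:
   action  kbytes    n  n_plus_kbytes
0     buy    3393  465           3858
1     buy    1198  123           1321
2   share     831  466           1297
3   share    2534  304           2838
4     buy    7832  254           8086
5     buy     911   53            964
6  logout    4466  391           4857
7     buy    6499  203           6702
8  logout     475   89            564
9     buy    3607  200           3807
filter rows where n_plus_kbytes > 3858:
   action  kbytes    n  n_plus_kbytes
4     buy    7832  254           8086
6  logout    4466  391           4857
7     buy    6499  203           6702
group by action, min of kbytes:
action
buy       6499
logout    4466
Name: kbytes, dtype: int64
reset_index():
   action  kbytes
0     buy    6499
1  logout    4466
add column kbytes_x5 = t['kbytes'] * 5:
   action  kbytes  kbytes_x5
0     buy    6499      32495
1  logout    4466      22330
Then the value at position 1, column 'kbytes_x5': 22330

22330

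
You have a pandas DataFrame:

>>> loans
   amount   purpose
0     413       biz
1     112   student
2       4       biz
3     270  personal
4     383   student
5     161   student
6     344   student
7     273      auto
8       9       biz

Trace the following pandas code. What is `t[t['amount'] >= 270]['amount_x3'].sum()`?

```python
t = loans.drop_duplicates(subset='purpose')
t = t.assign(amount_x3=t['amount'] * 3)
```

2868

drop duplicate purpose (keep=first):
   amount   purpose
0     413       biz
1     112   student
3     270  personal
7     273      auto
add column amount_x3 = t['amount'] * 3:
   amount   purpose  amount_x3
0     413       biz       1239
1     112   student        336
3     270  personal        810
7     273      auto        819
filter rows where amount >= 270:
   amount   purpose  amount_x3
0     413       biz       1239
3     270  personal        810
7     273      auto        819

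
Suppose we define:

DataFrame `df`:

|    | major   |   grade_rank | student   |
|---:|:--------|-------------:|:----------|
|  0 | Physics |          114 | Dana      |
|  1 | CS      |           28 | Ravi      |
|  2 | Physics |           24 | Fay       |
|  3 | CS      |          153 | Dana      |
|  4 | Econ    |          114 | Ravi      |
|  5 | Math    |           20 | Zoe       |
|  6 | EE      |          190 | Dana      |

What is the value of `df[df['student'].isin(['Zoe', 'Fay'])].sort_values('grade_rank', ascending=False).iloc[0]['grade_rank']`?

24

filter rows where student in ['Zoe', 'Fay']:
     major  grade_rank student
2  Physics          24     Fay
5     Math          20     Zoe
sort by grade_rank descending:
     major  grade_rank student
2  Physics          24     Fay
5     Math          20     Zoe
Taking the value at position 0, column 'grade_rank' gives 24.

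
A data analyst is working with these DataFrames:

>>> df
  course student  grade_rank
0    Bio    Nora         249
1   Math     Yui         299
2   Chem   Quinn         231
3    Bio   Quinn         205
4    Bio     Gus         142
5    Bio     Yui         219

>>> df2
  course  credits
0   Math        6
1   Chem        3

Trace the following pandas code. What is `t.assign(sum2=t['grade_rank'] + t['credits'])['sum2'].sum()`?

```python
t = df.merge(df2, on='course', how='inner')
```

539

merge on 'course' (how='inner') → 2 rows:
  course student  grade_rank  credits
0   Math     Yui         299        6
1   Chem   Quinn         231        3
add column sum2 = t['grade_rank'] + t['credits']:
  course student  grade_rank  credits  sum2
0   Math     Yui         299        6   305
1   Chem   Quinn         231        3   234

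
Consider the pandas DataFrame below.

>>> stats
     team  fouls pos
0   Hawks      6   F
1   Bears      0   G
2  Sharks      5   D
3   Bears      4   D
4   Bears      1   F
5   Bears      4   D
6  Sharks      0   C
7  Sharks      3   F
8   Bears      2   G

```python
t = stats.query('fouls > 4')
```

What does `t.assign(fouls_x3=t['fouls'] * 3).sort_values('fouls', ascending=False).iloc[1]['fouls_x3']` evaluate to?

15

filter rows where fouls > 4:
     team  fouls pos
0   Hawks      6   F
2  Sharks      5   D
add column fouls_x3 = t['fouls'] * 3:
     team  fouls pos  fouls_x3
0   Hawks      6   F        18
2  Sharks      5   D        15
sort by fouls descending:
     team  fouls pos  fouls_x3
0   Hawks      6   F        18
2  Sharks      5   D        15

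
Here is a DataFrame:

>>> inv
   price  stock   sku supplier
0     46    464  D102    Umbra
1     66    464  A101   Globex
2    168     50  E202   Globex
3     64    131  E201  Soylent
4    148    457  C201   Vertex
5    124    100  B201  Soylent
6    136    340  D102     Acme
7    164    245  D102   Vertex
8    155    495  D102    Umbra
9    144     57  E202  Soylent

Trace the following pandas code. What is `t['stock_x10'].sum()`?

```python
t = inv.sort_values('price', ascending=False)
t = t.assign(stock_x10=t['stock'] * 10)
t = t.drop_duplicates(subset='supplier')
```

sort by price descending:
   price  stock   sku supplier
2    168     50  E202   Globex
7    164    245  D102   Vertex
8    155    495  D102    Umbra
4    148    457  C201   Vertex
9    144     57  E202  Soylent
6    136    340  D102     Acme
5    124    100  B201  Soylent
1     66    464  A101   Globex
3     64    131  E201  Soylent
0     46    464  D102    Umbra
add column stock_x10 = t['stock'] * 10:
   price  stock   sku supplier  stock_x10
2    168     50  E202   Globex        500
7    164    245  D102   Vertex       2450
8    155    495  D102    Umbra       4950
4    148    457  C201   Vertex       4570
9    144     57  E202  Soylent        570
6    136    340  D102     Acme       3400
5    124    100  B201  Soylent       1000
1     66    464  A101   Globex       4640
3     64    131  E201  Soylent       1310
0     46    464  D102    Umbra       4640
drop duplicate supplier (keep=first):
   price  stock   sku supplier  stock_x10
2    168     50  E202   Globex        500
7    164    245  D102   Vertex       2450
8    155    495  D102    Umbra       4950
9    144     57  E202  Soylent        570
6    136    340  D102     Acme       3400

11870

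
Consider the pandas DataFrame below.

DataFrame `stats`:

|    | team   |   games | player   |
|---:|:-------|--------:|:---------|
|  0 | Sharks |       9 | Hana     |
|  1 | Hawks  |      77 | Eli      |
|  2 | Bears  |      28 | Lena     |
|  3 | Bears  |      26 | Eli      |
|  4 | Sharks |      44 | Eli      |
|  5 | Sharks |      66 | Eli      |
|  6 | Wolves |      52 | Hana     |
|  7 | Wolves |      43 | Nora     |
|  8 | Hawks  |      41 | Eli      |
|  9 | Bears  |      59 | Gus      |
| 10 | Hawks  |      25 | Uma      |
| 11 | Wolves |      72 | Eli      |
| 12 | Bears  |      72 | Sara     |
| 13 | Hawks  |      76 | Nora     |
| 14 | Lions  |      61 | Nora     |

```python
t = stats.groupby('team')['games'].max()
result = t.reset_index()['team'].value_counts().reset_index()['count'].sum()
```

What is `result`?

5

group by team, max of games:
team
Bears     72
Hawks     77
Lions     61
Sharks    66
Wolves    72
Name: games, dtype: int64
reset_index():
     team  games
0   Bears     72
1   Hawks     77
2   Lions     61
3  Sharks     66
4  Wolves     72
value_counts of team:
team
Bears     1
Hawks     1
Lions     1
Sharks    1
Wolves    1
Name: count, dtype: int64
reset_index():
     team  count
0   Bears      1
1   Hawks      1
2   Lions      1
3  Sharks      1
4  Wolves      1
Reading off the sum of column 'count', we get 5.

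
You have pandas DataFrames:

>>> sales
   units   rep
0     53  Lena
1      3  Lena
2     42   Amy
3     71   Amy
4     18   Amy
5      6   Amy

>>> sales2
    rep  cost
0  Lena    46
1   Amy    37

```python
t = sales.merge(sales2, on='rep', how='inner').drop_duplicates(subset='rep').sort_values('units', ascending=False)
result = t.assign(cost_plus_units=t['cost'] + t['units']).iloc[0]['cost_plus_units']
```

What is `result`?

merge on 'rep' (how='inner') → 6 rows:
   units   rep  cost
0     53  Lena    46
1      3  Lena    46
2     42   Amy    37
3     71   Amy    37
4     18   Amy    37
5      6   Amy    37
drop duplicate rep (keep=first):
   units   rep  cost
0     53  Lena    46
2     42   Amy    37
sort by units descending:
   units   rep  cost
0     53  Lena    46
2     42   Amy    37
add column cost_plus_units = t['cost'] + t['units']:
   units   rep  cost  cost_plus_units
0     53  Lena    46               99
2     42   Amy    37               79
The value at position 0, column 'cost_plus_units' is 99.

99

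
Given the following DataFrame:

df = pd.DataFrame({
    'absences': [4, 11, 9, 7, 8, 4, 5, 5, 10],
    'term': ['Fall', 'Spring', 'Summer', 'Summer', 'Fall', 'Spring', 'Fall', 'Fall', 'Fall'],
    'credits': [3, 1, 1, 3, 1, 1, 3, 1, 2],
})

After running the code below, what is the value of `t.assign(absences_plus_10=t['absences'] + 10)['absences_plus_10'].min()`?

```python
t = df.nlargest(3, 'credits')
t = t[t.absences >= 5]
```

take 3 rows with largest credits:
   absences    term  credits
0         4    Fall        3
3         7  Summer        3
6         5    Fall        3
filter rows where absences >= 5:
   absences    term  credits
3         7  Summer        3
6         5    Fall        3
add column absences_plus_10 = t['absences'] + 10:
   absences    term  credits  absences_plus_10
3         7  Summer        3                17
6         5    Fall        3                15

15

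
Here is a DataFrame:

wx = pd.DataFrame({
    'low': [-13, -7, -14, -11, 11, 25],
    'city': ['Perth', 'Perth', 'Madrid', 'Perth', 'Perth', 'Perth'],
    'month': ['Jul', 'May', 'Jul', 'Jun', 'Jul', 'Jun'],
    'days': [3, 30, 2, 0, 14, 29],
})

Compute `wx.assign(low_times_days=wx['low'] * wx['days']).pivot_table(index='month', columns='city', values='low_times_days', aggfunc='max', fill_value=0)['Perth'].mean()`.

add column low_times_days = wx['low'] * wx['days']:
   low    city month  days  low_times_days
0  -13   Perth   Jul     3             -39
1   -7   Perth   May    30            -210
2  -14  Madrid   Jul     2             -28
3  -11   Perth   Jun     0               0
4   11   Perth   Jul    14             154
5   25   Perth   Jun    29             725
pivot: rows=month, cols=city, max(low_times_days):
city   Madrid  Perth
month               
Jul       -28    154
Jun         0    725
May         0   -210

223.0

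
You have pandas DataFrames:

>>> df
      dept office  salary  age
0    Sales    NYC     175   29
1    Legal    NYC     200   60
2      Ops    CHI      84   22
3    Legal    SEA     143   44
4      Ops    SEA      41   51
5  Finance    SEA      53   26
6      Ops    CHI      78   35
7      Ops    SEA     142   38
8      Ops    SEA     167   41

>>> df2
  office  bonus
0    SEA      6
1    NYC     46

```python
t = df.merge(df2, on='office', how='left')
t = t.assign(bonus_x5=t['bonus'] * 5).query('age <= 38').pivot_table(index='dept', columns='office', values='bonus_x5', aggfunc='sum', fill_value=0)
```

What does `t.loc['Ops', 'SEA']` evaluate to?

merge on 'office' (how='left') → 9 rows:
      dept office  salary  age  bonus
0    Sales    NYC     175   29   46.0
1    Legal    NYC     200   60   46.0
2      Ops    CHI      84   22    NaN
3    Legal    SEA     143   44    6.0
4      Ops    SEA      41   51    6.0
5  Finance    SEA      53   26    6.0
6      Ops    CHI      78   35    NaN
7      Ops    SEA     142   38    6.0
8      Ops    SEA     167   41    6.0
add column bonus_x5 = t['bonus'] * 5:
      dept office  salary  age  bonus  bonus_x5
0    Sales    NYC     175   29   46.0     230.0
1    Legal    NYC     200   60   46.0     230.0
2      Ops    CHI      84   22    NaN       NaN
3    Legal    SEA     143   44    6.0      30.0
4      Ops    SEA      41   51    6.0      30.0
5  Finance    SEA      53   26    6.0      30.0
6      Ops    CHI      78   35    NaN       NaN
7      Ops    SEA     142   38    6.0      30.0
8      Ops    SEA     167   41    6.0      30.0
filter rows where age <= 38:
      dept office  salary  age  bonus  bonus_x5
0    Sales    NYC     175   29   46.0     230.0
2      Ops    CHI      84   22    NaN       NaN
5  Finance    SEA      53   26    6.0      30.0
6      Ops    CHI      78   35    NaN       NaN
7      Ops    SEA     142   38    6.0      30.0
pivot: rows=dept, cols=office, sum(bonus_x5):
office   CHI    NYC   SEA
dept                     
Finance  0.0    0.0  30.0
Ops      0.0    0.0  30.0
Sales    0.0  230.0   0.0
value at row 'Ops', column 'SEA' → 30.0

30.0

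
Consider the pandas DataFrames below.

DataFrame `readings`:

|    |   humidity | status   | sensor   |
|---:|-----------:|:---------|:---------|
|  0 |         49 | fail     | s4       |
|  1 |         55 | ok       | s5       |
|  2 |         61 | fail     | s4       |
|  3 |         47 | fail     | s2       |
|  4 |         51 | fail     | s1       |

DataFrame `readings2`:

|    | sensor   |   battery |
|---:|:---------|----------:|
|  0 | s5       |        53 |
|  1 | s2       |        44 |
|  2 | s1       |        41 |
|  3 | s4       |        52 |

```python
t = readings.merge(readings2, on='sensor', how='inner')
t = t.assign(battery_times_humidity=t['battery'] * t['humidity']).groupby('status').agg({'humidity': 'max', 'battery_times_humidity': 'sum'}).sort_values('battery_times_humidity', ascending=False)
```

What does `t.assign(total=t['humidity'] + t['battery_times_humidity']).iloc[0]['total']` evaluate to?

9940

merge on 'sensor' (how='inner') → 5 rows:
   humidity status sensor  battery
0        49   fail     s4       52
1        55     ok     s5       53
2        61   fail     s4       52
3        47   fail     s2       44
4        51   fail     s1       41
add column battery_times_humidity = t['battery'] * t['humidity']:
   humidity status sensor  battery  battery_times_humidity
0        49   fail     s4       52                    2548
1        55     ok     s5       53                    2915
2        61   fail     s4       52                    3172
3        47   fail     s2       44                    2068
4        51   fail     s1       41                    2091
group by status: max(humidity), sum(battery_times_humidity):
        humidity  battery_times_humidity
status                                  
fail          61                    9879
ok            55                    2915
sort by battery_times_humidity descending:
        humidity  battery_times_humidity
status                                  
fail          61                    9879
ok            55                    2915
add column total = t['humidity'] + t['battery_times_humidity']:
        humidity  battery_times_humidity  total
status                                         
fail          61                    9879   9940
ok            55                    2915   2970
The value at position 0, column 'total' is 9940.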